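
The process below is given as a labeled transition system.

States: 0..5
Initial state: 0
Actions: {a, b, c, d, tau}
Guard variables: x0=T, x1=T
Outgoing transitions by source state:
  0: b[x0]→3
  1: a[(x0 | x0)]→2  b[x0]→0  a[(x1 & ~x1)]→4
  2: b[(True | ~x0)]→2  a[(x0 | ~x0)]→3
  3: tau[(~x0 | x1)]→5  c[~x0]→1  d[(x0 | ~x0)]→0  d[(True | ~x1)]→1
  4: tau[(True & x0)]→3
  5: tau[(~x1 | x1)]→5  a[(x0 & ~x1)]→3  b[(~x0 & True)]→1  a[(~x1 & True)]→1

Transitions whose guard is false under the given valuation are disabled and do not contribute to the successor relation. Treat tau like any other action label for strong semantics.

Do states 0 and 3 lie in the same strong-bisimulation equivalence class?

Refine partition for ~:
  P[0] = {{0,1,2,3,4,5}}
  P[1] = {{0},{1,2},{3},{4,5}}
  P[2] = {{0},{1},{2},{3},{4},{5}}
Fixed point at round 3; 6 class(es).
[0]={0}  [3]={3}

Answer: NOT BISIMILAR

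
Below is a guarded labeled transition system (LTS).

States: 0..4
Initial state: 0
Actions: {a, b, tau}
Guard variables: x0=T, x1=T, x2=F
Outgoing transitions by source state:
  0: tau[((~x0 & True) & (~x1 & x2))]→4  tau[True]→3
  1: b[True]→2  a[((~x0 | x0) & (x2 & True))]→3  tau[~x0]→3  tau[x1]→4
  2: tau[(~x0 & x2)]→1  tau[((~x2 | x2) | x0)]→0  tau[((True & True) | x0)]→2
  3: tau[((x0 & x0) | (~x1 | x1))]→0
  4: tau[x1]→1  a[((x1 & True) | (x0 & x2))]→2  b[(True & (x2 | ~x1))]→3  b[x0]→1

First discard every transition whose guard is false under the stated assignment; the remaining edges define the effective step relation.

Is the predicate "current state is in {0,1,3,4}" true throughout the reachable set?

Safe = {0,1,3,4}
Reachable = {0,3}
  0: safe
  3: safe

Answer: INVARIANT HOLDS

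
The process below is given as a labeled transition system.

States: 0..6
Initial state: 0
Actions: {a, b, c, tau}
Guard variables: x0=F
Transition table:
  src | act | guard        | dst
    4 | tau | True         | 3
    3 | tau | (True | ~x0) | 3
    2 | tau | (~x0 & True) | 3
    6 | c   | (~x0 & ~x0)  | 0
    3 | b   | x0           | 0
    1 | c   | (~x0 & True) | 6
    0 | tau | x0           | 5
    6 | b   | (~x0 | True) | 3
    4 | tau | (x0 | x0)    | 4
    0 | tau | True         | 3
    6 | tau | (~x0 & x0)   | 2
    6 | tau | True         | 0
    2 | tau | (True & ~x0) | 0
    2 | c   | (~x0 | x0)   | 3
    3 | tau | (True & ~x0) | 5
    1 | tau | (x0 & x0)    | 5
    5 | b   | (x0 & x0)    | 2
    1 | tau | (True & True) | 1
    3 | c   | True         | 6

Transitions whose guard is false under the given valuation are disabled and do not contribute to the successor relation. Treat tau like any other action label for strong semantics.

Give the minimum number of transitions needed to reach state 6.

Answer: 2

Working:
BFS to 6:
  L0 = {0}
  L1 = {3}
  L2 = {5,6}
6 enters at depth 2; path tau·c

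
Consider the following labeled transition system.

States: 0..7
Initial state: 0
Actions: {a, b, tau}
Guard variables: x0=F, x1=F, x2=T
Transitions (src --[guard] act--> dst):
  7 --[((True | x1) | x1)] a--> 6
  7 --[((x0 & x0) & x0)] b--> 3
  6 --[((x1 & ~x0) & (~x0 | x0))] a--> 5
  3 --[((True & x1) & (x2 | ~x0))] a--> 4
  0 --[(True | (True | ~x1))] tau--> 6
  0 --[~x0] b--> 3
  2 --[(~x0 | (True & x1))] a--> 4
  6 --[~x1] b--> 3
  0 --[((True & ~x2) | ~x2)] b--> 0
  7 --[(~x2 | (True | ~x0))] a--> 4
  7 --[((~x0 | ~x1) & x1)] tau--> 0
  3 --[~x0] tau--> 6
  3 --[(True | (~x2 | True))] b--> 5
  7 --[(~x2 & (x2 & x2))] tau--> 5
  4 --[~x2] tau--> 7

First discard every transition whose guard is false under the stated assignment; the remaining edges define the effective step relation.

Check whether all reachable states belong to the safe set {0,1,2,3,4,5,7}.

Answer: INVARIANT VIOLATED at state 6

Trace:
Safe = {0,1,2,3,4,5,7}
Reach set: {0,3,5,6}
  0: safe
  3: safe
  5: safe
  6: ✗ unsafe
witness against invariant: tau → 6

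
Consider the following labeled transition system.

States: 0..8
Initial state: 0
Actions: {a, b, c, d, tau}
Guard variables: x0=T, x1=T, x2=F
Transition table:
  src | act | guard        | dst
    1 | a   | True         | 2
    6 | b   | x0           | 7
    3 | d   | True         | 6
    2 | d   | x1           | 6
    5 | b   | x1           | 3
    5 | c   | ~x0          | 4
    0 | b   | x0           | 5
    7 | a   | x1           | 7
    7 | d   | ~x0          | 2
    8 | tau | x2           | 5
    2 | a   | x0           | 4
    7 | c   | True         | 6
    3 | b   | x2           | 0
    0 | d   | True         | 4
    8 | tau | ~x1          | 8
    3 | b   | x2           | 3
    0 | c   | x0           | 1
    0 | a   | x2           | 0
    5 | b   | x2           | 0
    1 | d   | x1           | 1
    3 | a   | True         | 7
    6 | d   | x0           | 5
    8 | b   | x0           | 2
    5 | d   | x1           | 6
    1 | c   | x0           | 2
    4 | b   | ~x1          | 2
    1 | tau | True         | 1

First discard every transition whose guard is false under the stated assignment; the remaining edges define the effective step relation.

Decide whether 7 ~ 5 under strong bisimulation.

Bisimulation quotient by refinement:
  π0 = {{0,1,2,3,4,5,6,7,8}}
  π1 = {{0},{1},{2,3},{4},{5,6},{7},{8}}
  π2 = {{0},{1},{2},{3},{4},{5},{6},{7},{8}}
Fixed point at round 3; 9 class(es).
class of 7: {7}; class of 5: {5}

Answer: NOT BISIMILAR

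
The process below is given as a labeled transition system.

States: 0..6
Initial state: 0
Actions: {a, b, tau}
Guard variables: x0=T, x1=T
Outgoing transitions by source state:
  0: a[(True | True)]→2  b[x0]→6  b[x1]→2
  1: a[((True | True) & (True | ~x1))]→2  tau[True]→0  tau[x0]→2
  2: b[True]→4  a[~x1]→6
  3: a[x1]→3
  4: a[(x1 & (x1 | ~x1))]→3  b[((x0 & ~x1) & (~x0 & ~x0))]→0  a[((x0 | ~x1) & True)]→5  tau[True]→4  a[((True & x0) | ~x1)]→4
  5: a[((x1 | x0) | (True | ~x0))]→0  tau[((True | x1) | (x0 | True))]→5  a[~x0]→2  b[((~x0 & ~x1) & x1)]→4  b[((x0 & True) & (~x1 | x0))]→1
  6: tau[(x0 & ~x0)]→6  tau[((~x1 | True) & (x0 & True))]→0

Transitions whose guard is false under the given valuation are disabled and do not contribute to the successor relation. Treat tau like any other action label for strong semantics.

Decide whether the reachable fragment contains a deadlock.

Answer: DEADLOCK-FREE

Working:
Reachable = {0,1,2,3,4,5,6}
  0: a→2  b→2  b→6  [3 exit(s)]
  1: a→2  tau→0  tau→2  [3 exit(s)]
  2: b→4  [1 exit(s)]
  3: a→3  [1 exit(s)]
  4: a→3  a→4  a→5  tau→4  [4 exit(s)]
  5: a→0  b→1  tau→5  [3 exit(s)]
  6: tau→0  [1 exit(s)]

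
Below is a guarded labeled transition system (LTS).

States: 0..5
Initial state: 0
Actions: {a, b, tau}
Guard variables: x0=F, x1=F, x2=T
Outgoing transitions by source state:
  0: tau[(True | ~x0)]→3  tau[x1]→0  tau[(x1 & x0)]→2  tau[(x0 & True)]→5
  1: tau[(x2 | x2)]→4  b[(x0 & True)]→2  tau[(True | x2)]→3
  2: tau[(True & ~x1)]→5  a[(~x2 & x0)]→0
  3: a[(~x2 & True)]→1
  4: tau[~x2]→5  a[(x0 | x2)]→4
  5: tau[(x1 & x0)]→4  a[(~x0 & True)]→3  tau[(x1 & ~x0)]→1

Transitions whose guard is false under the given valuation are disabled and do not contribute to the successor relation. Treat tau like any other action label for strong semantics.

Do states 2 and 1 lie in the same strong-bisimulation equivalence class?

Bisimulation quotient by refinement:
  P[0] = {{0,1,2,3,4,5}}
  P[1] = {{0,1,2},{3},{4,5}}
  P[2] = {{0},{1},{2},{3},{4},{5}}
Fixed point at round 3; 6 class(es).
class of 2: {2}; class of 1: {1}

Answer: NOT BISIMILAR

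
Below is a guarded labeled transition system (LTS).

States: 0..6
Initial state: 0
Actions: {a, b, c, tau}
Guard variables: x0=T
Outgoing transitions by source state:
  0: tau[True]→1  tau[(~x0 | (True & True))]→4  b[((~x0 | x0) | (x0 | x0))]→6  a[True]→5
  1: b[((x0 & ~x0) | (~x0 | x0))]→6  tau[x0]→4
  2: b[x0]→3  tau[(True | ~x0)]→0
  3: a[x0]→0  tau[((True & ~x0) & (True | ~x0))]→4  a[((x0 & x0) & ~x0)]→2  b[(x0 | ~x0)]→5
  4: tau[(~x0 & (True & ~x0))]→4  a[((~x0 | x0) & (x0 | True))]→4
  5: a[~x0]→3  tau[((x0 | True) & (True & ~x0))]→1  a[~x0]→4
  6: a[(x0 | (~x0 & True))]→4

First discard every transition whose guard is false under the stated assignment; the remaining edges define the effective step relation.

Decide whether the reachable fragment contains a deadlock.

Reach set: {0,1,4,5,6}
  0: a→5  b→6  tau→1  tau→4  [4 out]
  1: b→6  tau→4  [2 out]
  4: a→4  [1 out]
  5: ∅  [deadlock]
  6: a→4  [1 out]
trace reaching 5: a

Answer: DEADLOCK at state 5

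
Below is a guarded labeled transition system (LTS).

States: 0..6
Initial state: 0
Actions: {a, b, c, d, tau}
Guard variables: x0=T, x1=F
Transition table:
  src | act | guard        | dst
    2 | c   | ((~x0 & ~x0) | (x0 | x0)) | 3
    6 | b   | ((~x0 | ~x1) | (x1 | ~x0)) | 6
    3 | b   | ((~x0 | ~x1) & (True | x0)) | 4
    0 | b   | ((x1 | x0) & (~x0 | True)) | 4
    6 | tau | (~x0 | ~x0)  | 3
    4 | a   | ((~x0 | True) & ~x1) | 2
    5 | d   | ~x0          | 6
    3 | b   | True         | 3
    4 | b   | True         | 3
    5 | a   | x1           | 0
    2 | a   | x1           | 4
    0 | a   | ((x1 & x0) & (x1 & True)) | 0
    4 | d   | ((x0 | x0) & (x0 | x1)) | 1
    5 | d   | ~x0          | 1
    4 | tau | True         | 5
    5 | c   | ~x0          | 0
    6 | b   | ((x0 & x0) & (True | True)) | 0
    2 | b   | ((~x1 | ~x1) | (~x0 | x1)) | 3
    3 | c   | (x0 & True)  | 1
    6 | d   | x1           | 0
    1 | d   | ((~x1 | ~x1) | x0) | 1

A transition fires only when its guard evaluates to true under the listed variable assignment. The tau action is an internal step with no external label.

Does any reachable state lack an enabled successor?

Answer: DEADLOCK at state 5

Working:
R = {0,1,2,3,4,5}
  0: b→4  [deg 1]
  1: d→1  [deg 1]
  2: b→3  c→3  [deg 2]
  3: b→3  b→4  c→1  [deg 3]
  4: a→2  b→3  d→1  tau→5  [deg 4]
  5: ∅  [STUCK]
Path to 5: b·tau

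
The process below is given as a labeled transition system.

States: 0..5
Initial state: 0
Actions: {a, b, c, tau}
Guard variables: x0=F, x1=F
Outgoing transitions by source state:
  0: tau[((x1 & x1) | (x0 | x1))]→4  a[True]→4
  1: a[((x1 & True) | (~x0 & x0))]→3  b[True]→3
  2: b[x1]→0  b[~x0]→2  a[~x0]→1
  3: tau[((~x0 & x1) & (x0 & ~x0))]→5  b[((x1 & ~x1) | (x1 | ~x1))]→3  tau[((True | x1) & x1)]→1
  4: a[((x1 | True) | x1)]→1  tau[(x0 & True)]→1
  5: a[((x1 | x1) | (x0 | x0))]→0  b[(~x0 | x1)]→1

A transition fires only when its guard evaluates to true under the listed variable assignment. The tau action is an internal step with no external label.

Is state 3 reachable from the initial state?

7 transition(s) survive guard evaluation.
L0 = {0}
L1 = {4}  cumulative {0,4}
L2 = {1}  cumulative {0,1,4}
L3 = {3}  cumulative {0,1,3,4}
R = {0,1,3,4}
witness 3: a·a·b

Answer: REACHABLE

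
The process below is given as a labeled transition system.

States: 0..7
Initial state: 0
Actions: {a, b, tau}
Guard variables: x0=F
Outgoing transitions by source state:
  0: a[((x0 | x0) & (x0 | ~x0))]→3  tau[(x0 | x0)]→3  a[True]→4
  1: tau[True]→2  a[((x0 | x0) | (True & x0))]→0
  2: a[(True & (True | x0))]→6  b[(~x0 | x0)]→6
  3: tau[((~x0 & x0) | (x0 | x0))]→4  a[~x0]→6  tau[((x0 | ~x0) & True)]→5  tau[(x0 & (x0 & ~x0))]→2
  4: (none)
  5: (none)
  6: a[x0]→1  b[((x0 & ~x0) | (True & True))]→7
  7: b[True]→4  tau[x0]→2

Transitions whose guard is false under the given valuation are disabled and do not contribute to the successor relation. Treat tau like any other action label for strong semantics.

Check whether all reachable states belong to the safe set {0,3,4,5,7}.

Safe = {0,3,4,5,7}
Reach set: {0,4}
  0: safe
  4: safe

Answer: INVARIANT HOLDS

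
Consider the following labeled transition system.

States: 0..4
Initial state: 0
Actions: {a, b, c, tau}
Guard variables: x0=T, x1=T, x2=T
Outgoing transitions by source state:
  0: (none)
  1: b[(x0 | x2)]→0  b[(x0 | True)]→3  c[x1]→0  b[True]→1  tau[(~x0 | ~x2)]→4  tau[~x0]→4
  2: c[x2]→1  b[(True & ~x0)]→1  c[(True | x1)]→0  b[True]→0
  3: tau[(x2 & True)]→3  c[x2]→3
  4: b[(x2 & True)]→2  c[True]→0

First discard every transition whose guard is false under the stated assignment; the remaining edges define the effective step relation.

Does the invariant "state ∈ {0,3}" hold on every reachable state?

Inv-set: {0,3}
R = {0}
  0: ok

Answer: INVARIANT HOLDS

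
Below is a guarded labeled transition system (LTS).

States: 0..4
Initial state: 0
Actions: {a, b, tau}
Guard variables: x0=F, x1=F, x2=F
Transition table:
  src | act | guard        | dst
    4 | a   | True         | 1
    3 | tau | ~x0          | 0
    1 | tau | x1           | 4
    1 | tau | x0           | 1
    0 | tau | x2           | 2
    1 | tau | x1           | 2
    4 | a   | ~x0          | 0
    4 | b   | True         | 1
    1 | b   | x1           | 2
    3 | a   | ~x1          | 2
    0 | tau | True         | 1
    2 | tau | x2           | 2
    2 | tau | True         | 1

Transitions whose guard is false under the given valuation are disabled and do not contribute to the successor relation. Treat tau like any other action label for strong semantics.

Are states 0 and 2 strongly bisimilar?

Answer: BISIMILAR

Trace:
Refine partition for ~:
  round 0: {{0,1,2,3,4}}
  round 1: {{0,2},{1},{3},{4}}
stable after 2 split(s): 4 block(s)
[0]={0,2}  [2]={0,2}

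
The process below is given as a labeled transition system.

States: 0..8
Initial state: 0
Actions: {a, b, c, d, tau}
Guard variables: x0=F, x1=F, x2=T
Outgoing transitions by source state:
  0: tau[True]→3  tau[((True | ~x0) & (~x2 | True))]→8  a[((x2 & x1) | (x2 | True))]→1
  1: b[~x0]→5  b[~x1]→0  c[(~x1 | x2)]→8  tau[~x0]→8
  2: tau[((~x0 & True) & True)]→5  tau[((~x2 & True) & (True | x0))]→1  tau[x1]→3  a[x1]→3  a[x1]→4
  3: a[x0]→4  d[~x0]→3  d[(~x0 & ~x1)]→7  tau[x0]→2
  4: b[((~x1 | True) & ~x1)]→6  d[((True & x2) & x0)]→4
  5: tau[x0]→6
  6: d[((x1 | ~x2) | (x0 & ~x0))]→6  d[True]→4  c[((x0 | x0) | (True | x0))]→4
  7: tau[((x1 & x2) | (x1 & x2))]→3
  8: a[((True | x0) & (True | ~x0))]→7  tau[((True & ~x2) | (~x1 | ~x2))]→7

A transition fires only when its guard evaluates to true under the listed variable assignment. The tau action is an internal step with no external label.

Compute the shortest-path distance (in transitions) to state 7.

Breadth-first toward 7:
  depth 0: {0}
  depth 1: {1,3,8}
  depth 2: {5,7}
7 enters at depth 2; path tau·d

Answer: 2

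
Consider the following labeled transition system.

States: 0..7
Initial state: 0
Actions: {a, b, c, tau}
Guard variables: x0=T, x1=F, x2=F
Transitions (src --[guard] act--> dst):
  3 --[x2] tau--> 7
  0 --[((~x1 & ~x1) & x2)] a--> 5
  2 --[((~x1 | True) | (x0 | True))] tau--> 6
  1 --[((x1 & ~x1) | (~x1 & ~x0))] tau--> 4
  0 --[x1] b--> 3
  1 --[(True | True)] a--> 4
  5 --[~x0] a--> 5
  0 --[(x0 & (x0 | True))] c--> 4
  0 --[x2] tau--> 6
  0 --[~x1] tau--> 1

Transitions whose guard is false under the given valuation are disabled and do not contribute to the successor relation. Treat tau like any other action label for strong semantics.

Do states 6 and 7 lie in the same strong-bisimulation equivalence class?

Answer: BISIMILAR

Trace:
Refine partition for ~:
  round 0: {{0,1,2,3,4,5,6,7}}
  round 1: {{0},{1},{2},{3,4,5,6,7}}
Fixed point at round 2; 4 class(es).
[6]={3,4,5,6,7}  [7]={3,4,5,6,7}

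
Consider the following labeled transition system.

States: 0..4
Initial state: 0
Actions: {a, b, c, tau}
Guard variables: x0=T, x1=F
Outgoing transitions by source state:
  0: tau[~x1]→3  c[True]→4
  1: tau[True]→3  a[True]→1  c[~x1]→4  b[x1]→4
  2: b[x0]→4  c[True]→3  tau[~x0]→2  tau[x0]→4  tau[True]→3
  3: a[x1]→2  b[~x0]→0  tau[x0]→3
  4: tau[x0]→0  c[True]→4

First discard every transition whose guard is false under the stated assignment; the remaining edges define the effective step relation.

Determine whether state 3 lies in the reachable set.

Answer: REACHABLE

Analysis:
12 transition(s) survive guard evaluation.
depth 0: {0}
depth 1: {3,4}  total {0,3,4}
R = {0,3,4}
witness 3: tau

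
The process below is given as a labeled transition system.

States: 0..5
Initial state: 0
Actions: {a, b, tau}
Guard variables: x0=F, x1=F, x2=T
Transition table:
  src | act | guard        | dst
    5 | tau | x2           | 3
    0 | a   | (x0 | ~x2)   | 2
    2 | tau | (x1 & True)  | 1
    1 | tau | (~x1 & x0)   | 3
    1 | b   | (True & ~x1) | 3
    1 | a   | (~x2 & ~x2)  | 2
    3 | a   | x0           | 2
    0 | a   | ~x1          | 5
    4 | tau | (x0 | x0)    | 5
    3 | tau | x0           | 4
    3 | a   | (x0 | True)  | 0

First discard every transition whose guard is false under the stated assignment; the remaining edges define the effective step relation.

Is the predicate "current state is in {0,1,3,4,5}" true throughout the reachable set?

Allowed set {0,1,3,4,5}
Reachable = {0,3,5}
  0: ok
  3: ok
  5: ok

Answer: INVARIANT HOLDS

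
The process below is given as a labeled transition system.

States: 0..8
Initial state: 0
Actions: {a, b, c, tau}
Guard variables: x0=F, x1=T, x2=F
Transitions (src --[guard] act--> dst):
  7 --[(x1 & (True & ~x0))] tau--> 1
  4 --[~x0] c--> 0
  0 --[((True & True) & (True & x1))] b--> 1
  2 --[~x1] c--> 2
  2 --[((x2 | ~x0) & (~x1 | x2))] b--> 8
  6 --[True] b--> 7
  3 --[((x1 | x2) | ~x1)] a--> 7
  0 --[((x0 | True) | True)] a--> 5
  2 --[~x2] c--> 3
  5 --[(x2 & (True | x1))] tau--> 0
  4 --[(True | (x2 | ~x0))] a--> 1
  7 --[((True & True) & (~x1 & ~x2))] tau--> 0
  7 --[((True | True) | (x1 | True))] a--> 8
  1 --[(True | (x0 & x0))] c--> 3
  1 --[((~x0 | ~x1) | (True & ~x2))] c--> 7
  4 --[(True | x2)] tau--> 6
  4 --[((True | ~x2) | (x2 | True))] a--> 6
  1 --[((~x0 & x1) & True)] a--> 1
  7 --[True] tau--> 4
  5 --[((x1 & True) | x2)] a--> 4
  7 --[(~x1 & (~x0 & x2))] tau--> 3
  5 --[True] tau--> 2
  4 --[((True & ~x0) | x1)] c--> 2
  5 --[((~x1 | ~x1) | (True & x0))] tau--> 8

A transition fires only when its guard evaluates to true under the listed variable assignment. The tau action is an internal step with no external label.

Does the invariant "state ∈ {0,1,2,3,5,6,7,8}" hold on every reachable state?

Inv-set: {0,1,2,3,5,6,7,8}
R = {0,1,2,3,4,5,6,7,8}
  0: safe
  1: safe
  2: safe
  3: safe
  4: VIOLATES
  5: safe
  6: safe
  7: safe
  8: safe
reach 4 via a·a — violates

Answer: INVARIANT VIOLATED at state 4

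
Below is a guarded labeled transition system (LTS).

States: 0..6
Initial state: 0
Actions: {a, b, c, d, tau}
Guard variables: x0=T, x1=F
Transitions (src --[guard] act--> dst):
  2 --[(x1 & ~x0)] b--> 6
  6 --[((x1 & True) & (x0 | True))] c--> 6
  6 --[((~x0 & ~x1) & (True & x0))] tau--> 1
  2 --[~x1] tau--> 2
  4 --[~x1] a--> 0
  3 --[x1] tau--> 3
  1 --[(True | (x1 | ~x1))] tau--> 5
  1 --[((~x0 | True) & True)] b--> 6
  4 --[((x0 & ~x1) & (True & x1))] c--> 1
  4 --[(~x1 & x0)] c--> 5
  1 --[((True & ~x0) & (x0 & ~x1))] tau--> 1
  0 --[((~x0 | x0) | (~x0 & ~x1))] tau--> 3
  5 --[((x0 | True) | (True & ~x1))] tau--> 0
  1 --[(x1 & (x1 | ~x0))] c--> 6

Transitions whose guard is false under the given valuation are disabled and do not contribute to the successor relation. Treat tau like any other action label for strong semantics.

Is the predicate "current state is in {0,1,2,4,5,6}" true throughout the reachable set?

Answer: INVARIANT VIOLATED at state 3

Analysis:
Allowed set {0,1,2,4,5,6}
R = {0,3}
  0: ok
  3: ✗ unsafe
witness against invariant: tau → 3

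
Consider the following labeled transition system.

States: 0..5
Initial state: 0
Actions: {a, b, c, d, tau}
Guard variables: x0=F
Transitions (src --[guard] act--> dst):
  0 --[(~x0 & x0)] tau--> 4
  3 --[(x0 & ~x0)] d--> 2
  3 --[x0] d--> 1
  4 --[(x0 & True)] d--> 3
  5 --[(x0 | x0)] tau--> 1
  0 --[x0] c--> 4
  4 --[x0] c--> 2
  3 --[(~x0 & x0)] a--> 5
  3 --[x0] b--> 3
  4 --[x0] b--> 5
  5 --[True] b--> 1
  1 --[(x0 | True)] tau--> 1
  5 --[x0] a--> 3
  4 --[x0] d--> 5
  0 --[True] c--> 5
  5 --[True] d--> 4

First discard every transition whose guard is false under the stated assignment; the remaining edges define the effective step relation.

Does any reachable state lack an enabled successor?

Answer: DEADLOCK at state 4

Working:
Reachable = {0,1,4,5}
  0: c→5  [deg 1]
  1: tau→1  [deg 1]
  4: ∅  [STUCK]
  5: b→1  d→4  [deg 2]
witness 4: c·d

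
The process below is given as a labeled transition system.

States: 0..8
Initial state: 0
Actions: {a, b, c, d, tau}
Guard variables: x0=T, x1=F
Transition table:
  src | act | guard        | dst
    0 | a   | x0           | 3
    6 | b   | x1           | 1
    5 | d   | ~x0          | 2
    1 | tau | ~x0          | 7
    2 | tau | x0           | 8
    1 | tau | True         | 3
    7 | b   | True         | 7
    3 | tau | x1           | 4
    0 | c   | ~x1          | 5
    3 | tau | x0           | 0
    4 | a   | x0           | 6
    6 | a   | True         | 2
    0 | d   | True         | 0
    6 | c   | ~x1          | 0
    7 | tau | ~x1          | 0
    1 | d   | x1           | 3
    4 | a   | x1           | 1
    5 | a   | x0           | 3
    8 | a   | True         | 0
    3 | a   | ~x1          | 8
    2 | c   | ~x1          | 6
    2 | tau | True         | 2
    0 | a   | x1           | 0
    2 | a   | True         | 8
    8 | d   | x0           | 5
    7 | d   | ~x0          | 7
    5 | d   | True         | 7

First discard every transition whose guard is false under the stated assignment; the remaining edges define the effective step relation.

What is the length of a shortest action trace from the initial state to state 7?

Answer: 2

Analysis:
Layered search for 7:
  Layer 0: {0}
  Layer 1: {3,5}
  Layer 2: {7,8}
depth(7)=2, e.g. c·d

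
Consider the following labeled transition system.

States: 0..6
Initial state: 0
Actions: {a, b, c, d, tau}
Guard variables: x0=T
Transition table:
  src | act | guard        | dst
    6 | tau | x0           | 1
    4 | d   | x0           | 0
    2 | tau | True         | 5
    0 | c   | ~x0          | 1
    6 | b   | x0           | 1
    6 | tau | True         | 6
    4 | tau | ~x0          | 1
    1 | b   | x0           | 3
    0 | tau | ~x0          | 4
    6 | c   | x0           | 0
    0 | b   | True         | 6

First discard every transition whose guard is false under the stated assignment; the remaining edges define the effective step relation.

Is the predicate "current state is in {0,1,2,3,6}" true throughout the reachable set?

Safe = {0,1,2,3,6}
Reachable = {0,1,3,6}
  0: ✓
  1: ✓
  3: ✓
  6: ✓

Answer: INVARIANT HOLDS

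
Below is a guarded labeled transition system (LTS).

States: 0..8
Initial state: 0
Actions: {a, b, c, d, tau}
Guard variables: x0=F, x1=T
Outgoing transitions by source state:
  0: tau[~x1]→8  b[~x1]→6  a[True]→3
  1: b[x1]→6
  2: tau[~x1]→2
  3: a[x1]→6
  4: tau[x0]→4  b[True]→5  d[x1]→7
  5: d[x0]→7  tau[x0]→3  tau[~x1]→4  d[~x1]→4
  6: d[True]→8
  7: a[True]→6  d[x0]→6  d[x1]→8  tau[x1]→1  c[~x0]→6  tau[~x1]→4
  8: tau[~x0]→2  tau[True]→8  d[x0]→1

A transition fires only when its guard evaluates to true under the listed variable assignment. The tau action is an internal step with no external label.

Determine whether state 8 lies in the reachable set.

After dropping false guards: 12 live edges.
depth 0: {0}
depth 1: {3}  now seen {0,3}
depth 2: {6}  now seen {0,3,6}
depth 3: {8}  now seen {0,3,6,8}
depth 4: {2}  now seen {0,2,3,6,8}
R = {0,2,3,6,8}
Path to 8: a·a·d

Answer: REACHABLE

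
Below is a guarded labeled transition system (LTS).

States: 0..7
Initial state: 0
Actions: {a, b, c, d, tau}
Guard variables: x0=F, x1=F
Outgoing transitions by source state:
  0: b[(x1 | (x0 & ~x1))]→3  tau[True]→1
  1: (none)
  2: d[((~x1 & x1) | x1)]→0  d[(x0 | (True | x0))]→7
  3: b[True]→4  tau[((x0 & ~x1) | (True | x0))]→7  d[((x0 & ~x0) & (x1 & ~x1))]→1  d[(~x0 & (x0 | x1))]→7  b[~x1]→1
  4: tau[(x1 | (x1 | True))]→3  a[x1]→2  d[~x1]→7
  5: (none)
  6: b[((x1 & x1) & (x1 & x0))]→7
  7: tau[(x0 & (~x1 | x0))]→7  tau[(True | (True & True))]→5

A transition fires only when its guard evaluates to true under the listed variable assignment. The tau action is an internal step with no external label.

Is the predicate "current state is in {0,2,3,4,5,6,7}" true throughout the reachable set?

Answer: INVARIANT VIOLATED at state 1

Trace:
Inv-set: {0,2,3,4,5,6,7}
R = {0,1}
  0: safe
  1: outside
reach 1 via tau — violates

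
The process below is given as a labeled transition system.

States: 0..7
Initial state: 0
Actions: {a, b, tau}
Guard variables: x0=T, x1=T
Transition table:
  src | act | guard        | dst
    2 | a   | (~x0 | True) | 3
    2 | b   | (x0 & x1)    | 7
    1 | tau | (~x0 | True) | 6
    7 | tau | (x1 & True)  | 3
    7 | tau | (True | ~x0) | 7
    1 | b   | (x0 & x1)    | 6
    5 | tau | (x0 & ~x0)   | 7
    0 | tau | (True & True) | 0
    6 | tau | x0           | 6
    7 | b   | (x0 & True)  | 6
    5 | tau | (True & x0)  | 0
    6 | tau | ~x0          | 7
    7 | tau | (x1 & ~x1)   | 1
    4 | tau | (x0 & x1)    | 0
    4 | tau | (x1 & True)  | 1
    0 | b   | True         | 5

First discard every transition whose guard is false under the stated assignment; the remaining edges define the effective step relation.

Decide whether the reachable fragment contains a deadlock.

R = {0,5}
  0: b→5  tau→0  [2 exit(s)]
  5: tau→0  [1 exit(s)]

Answer: DEADLOCK-FREE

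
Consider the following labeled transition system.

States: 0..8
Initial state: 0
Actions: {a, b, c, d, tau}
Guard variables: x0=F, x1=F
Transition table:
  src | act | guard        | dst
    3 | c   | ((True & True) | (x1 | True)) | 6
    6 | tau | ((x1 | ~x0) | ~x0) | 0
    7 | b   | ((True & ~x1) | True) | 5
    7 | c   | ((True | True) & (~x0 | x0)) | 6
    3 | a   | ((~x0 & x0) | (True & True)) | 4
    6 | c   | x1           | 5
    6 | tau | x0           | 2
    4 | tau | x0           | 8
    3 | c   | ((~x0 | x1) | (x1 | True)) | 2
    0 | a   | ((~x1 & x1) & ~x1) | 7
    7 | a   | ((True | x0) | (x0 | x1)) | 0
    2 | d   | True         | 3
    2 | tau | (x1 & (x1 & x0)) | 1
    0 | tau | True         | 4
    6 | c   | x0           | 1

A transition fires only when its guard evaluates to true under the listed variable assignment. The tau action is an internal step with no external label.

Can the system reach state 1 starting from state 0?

Answer: UNREACHABLE

Analysis:
9 transition(s) survive guard evaluation.
Layer 0: {0}
Layer 1: {4}  now seen {0,4}
Reach set: {0,4}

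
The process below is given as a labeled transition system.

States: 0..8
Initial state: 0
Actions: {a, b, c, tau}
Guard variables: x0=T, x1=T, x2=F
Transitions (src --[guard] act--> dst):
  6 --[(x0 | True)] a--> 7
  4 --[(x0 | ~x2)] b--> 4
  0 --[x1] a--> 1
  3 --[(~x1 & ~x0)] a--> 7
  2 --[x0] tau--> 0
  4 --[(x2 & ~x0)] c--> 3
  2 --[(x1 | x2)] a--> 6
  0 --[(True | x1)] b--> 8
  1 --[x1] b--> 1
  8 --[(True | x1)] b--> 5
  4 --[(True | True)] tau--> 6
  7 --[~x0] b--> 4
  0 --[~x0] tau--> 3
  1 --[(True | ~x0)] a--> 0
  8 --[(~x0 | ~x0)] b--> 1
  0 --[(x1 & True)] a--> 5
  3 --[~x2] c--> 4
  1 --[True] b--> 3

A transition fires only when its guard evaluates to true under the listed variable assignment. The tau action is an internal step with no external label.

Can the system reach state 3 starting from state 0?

Answer: REACHABLE

Trace:
After dropping false guards: 13 live edges.
Layer 0: {0}
Layer 1: {1,5,8}  cumulative {0,1,5,8}
Layer 2: {3}  cumulative {0,1,3,5,8}
Layer 3: {4}  cumulative {0,1,3,4,5,8}
Layer 4: {6}  cumulative {0,1,3,4,5,6,8}
Layer 5: {7}  cumulative {0,1,3,4,5,6,7,8}
Reachable = {0,1,3,4,5,6,7,8}
witness 3: a·b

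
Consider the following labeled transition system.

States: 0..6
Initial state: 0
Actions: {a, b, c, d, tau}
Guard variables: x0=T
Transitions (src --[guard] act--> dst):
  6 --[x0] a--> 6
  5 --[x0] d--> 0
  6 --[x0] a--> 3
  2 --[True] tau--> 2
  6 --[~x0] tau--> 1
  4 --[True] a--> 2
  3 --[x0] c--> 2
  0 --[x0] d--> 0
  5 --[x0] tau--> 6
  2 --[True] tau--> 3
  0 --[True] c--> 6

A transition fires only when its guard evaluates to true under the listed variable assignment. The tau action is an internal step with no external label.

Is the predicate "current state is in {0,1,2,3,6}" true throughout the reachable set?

Allowed set {0,1,2,3,6}
Reachable = {0,2,3,6}
  0: ok
  2: ok
  3: ok
  6: ok

Answer: INVARIANT HOLDS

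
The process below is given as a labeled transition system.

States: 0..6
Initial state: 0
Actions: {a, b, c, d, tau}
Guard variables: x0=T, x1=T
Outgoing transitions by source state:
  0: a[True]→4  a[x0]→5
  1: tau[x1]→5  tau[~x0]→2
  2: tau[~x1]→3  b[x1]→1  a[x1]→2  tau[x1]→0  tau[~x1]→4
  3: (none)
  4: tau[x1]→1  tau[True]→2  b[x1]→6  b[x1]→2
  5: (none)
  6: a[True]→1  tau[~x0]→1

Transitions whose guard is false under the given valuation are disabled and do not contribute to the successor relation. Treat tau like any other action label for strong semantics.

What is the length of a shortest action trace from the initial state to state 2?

Answer: 2

Trace:
Layered search for 2:
  depth 0: {0}
  depth 1: {4,5}
  depth 2: {1,2,6}
depth(2)=2, e.g. a·b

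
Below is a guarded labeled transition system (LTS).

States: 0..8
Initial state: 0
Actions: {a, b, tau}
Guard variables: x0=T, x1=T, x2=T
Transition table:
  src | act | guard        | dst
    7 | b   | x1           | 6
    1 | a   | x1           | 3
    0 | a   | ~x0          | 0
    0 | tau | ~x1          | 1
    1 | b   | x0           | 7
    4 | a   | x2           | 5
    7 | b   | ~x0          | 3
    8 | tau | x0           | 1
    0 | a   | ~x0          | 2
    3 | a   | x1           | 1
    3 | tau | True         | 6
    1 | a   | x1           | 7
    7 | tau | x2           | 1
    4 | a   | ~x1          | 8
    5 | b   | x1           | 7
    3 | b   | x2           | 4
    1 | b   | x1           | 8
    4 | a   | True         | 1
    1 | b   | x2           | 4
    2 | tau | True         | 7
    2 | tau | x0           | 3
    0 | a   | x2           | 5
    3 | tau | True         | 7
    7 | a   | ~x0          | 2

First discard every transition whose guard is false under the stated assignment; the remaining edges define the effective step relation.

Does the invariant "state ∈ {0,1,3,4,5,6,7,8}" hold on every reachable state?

Answer: INVARIANT HOLDS

Working:
Inv-set: {0,1,3,4,5,6,7,8}
Reachable = {0,1,3,4,5,6,7,8}
  0: ✓
  1: ✓
  3: ✓
  4: ✓
  5: ✓
  6: ✓
  7: ✓
  8: ✓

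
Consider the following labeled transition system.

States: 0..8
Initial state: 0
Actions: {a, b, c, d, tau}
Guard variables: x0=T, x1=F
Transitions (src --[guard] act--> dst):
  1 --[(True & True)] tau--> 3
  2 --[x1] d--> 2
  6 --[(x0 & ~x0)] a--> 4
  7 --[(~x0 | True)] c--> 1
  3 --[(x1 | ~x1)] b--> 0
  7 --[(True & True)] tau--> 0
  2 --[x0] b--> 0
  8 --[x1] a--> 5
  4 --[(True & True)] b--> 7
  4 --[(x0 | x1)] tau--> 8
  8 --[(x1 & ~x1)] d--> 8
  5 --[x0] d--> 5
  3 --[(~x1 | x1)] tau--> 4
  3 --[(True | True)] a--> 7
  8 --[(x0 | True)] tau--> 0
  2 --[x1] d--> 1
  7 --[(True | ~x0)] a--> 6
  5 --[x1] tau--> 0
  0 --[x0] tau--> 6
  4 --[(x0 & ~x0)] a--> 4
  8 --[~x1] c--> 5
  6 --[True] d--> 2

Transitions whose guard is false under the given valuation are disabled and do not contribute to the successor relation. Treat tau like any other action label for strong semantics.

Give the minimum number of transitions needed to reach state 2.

Answer: 2

Analysis:
Layered search for 2:
  L0 = {0}
  L1 = {6}
  L2 = {2}
first hit 2 at d=2 via tau·d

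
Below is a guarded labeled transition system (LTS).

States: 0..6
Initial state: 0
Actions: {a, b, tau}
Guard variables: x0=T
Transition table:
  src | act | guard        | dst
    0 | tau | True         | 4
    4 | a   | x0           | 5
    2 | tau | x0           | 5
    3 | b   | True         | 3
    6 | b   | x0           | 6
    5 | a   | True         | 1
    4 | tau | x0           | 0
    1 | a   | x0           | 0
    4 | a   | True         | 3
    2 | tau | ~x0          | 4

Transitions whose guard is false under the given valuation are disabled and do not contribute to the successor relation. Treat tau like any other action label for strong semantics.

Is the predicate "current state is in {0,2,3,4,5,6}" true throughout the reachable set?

Allowed set {0,2,3,4,5,6}
Reach set: {0,1,3,4,5}
  0: ok
  1: ✗ unsafe
  3: ok
  4: ok
  5: ok
counterexample path to 1: tau·a·a

Answer: INVARIANT VIOLATED at state 1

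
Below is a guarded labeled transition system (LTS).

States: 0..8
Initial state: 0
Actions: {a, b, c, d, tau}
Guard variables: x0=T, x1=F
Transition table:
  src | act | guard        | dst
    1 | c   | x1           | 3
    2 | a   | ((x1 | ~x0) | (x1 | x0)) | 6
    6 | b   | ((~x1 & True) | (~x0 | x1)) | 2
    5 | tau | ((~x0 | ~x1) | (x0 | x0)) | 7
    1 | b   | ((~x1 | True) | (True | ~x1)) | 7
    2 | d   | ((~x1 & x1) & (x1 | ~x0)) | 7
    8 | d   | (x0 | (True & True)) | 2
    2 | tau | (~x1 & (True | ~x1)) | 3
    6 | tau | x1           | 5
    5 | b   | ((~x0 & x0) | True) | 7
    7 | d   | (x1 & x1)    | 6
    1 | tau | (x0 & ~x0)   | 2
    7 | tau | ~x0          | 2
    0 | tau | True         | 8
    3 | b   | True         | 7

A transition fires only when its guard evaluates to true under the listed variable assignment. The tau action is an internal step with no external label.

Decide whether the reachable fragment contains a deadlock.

Reachable = {0,2,3,6,7,8}
  0: tau→8  [1 out]
  2: a→6  tau→3  [2 out]
  3: b→7  [1 out]
  6: b→2  [1 out]
  7: ∅  [deadlock]
  8: d→2  [1 out]
Path to 7: tau·d·tau·b

Answer: DEADLOCK at state 7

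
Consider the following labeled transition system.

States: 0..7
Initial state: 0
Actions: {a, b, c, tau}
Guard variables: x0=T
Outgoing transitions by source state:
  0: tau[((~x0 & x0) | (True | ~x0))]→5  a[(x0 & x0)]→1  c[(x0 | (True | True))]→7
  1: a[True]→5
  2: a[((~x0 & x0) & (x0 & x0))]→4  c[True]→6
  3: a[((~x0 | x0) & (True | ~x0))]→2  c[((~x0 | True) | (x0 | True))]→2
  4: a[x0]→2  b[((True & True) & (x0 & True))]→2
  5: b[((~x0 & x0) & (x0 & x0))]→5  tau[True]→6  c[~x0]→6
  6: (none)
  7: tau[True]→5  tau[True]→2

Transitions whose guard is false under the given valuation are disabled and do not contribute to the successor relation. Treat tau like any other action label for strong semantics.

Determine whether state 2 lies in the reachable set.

Answer: REACHABLE

Trace:
12 transition(s) survive guard evaluation.
L0 = {0}
L1 = {1,5,7}  now seen {0,1,5,7}
L2 = {2,6}  now seen {0,1,2,5,6,7}
R = {0,1,2,5,6,7}
Path to 2: c·tau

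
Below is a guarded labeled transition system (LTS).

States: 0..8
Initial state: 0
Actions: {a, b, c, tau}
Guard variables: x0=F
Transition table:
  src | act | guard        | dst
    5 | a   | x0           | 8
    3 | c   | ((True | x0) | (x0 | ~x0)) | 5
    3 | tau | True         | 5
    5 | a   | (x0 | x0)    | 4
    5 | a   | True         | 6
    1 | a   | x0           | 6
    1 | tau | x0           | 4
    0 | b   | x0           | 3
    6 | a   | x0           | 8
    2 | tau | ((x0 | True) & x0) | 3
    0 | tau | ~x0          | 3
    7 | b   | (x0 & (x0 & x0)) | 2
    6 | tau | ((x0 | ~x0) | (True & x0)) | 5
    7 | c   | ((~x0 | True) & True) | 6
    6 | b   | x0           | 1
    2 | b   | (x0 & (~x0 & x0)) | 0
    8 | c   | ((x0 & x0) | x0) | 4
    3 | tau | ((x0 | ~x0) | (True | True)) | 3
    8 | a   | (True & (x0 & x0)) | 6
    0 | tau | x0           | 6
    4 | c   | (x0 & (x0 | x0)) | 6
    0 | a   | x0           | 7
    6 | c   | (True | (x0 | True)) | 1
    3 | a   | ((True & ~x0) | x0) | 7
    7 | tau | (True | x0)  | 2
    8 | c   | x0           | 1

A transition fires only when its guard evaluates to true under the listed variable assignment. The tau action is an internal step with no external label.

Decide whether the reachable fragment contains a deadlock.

R = {0,1,2,3,5,6,7}
  0: tau→3  [deg 1]
  1: ∅  [no exit]
  2: ∅  [no exit]
  3: a→7  c→5  tau→3  tau→5  [deg 4]
  5: a→6  [deg 1]
  6: c→1  tau→5  [deg 2]
  7: c→6  tau→2  [deg 2]
trace reaching 1: tau·c·a·c

Answer: DEADLOCK at state 1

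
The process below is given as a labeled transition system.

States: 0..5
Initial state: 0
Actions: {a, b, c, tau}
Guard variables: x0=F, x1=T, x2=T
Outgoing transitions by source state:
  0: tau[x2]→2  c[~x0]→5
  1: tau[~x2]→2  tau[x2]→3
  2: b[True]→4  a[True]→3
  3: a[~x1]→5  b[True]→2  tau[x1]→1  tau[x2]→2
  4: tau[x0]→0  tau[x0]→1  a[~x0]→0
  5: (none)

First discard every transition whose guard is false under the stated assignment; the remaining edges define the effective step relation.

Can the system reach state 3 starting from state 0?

Answer: REACHABLE

Working:
After dropping false guards: 9 live edges.
depth 0: {0}
depth 1: {2,5}  cumulative {0,2,5}
depth 2: {3,4}  cumulative {0,2,3,4,5}
depth 3: {1}  cumulative {0,1,2,3,4,5}
R = {0,1,2,3,4,5}
Path to 3: tau·a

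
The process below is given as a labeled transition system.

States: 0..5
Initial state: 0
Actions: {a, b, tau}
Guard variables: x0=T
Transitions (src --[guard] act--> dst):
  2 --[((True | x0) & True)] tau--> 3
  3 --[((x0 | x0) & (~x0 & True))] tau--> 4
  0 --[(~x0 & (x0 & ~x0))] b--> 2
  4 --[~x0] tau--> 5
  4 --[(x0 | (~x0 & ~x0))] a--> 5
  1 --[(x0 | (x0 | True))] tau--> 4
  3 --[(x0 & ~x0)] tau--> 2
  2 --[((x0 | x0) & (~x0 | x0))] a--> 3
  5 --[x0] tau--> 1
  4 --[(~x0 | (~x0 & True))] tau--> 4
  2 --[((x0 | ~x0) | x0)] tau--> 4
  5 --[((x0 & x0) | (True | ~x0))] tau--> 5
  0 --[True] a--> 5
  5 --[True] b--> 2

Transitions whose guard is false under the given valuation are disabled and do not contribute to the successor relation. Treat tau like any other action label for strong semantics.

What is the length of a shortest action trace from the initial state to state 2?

Answer: 2

Trace:
BFS to 2:
  depth 0: {0}
  depth 1: {5}
  depth 2: {1,2}
2 enters at depth 2; path a·b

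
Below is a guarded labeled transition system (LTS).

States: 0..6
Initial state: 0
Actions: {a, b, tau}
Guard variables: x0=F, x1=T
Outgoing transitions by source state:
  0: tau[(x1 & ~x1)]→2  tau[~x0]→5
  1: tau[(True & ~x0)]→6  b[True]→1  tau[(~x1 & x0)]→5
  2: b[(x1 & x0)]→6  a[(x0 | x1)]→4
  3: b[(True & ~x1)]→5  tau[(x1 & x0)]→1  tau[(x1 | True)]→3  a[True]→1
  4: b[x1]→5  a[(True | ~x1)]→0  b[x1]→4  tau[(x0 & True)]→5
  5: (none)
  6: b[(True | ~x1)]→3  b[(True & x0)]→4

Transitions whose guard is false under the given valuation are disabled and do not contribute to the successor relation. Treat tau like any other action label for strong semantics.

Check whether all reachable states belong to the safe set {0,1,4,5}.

Answer: INVARIANT HOLDS

Trace:
Inv-set: {0,1,4,5}
Reach set: {0,5}
  0: safe
  5: safe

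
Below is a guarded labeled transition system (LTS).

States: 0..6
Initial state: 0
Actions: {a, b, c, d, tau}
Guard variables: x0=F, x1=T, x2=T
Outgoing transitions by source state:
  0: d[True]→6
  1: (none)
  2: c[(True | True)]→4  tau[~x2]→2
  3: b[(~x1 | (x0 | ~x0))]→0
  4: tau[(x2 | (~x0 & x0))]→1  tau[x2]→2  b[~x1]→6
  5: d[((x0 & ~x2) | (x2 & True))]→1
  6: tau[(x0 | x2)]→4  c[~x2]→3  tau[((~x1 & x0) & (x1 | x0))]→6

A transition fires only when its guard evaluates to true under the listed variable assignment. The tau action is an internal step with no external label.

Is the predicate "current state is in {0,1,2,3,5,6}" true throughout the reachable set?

Inv-set: {0,1,2,3,5,6}
R = {0,1,2,4,6}
  0: safe
  1: safe
  2: safe
  4: VIOLATES
  6: safe
counterexample path to 4: d·tau

Answer: INVARIANT VIOLATED at state 4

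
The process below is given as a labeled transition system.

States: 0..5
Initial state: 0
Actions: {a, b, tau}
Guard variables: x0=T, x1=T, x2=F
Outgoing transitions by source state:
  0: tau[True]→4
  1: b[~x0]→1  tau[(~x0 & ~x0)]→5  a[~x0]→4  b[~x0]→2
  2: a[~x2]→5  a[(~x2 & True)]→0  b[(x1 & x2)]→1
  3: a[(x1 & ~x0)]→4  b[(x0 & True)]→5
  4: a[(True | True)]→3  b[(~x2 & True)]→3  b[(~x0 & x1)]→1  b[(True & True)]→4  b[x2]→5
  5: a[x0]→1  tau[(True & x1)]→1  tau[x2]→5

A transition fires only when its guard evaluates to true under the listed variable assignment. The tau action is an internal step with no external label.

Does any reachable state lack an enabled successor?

Reachable = {0,1,3,4,5}
  0: tau→4  [deg 1]
  1: ∅  [STUCK]
  3: b→5  [deg 1]
  4: a→3  b→3  b→4  [deg 3]
  5: a→1  tau→1  [deg 2]
Path to 1: tau·a·b·a

Answer: DEADLOCK at state 1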